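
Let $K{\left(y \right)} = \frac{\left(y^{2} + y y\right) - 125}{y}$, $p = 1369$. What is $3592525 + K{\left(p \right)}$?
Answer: $\frac{4921914922}{1369} \approx 3.5953 \cdot 10^{6}$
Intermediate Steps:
$K{\left(y \right)} = \frac{-125 + 2 y^{2}}{y}$ ($K{\left(y \right)} = \frac{\left(y^{2} + y^{2}\right) - 125}{y} = \frac{2 y^{2} - 125}{y} = \frac{-125 + 2 y^{2}}{y}$)
$3592525 + K{\left(p \right)} = 3592525 + \left(- \frac{125}{1369} + 2 \cdot 1369\right) = 3592525 + \left(\left(-125\right) \frac{1}{1369} + 2738\right) = 3592525 + \left(- \frac{125}{1369} + 2738\right) = 3592525 + \frac{3748197}{1369} = \frac{4921914922}{1369}$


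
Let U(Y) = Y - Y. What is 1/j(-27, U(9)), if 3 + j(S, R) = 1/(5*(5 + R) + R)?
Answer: -25/74 ≈ -0.33784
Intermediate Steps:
U(Y) = 0
j(S, R) = -3 + 1/(25 + 6*R) (j(S, R) = -3 + 1/(5*(5 + R) + R) = -3 + 1/((25 + 5*R) + R) = -3 + 1/(25 + 6*R))
1/j(-27, U(9)) = 1/(2*(-37 - 9*0)/(25 + 6*0)) = 1/(2*(-37 + 0)/(25 + 0)) = 1/(2*(-37)/25) = 1/(2*(1/25)*(-37)) = 1/(-74/25) = -25/74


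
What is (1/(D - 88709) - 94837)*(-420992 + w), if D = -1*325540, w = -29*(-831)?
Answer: 15592390952189702/414249 ≈ 3.7640e+10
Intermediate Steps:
w = 24099
D = -325540
(1/(D - 88709) - 94837)*(-420992 + w) = (1/(-325540 - 88709) - 94837)*(-420992 + 24099) = (1/(-414249) - 94837)*(-396893) = (-1/414249 - 94837)*(-396893) = -39286132414/414249*(-396893) = 15592390952189702/414249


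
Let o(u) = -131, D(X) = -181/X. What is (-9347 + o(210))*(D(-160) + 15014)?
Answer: -11385073119/80 ≈ -1.4231e+8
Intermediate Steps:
(-9347 + o(210))*(D(-160) + 15014) = (-9347 - 131)*(-181/(-160) + 15014) = -9478*(-181*(-1/160) + 15014) = -9478*(181/160 + 15014) = -9478*2402421/160 = -11385073119/80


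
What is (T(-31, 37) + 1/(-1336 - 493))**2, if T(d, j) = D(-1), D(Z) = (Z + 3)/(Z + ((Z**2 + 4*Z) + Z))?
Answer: 13417569/83631025 ≈ 0.16044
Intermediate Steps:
D(Z) = (3 + Z)/(Z**2 + 6*Z) (D(Z) = (3 + Z)/(Z + (Z**2 + 5*Z)) = (3 + Z)/(Z**2 + 6*Z))
T(d, j) = -2/5 (T(d, j) = (3 - 1)/((-1)*(6 - 1)) = -1*2/5 = -1*1/5*2 = -2/5)
(T(-31, 37) + 1/(-1336 - 493))**2 = (-2/5 + 1/(-1336 - 493))**2 = (-2/5 + 1/(-1829))**2 = (-2/5 - 1/1829)**2 = (-3663/9145)**2 = 13417569/83631025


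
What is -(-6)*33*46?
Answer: 9108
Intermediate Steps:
-(-6)*33*46 = -6*(-33)*46 = 198*46 = 9108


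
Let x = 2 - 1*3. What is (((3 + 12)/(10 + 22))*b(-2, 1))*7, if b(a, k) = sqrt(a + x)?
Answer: 105*I*sqrt(3)/32 ≈ 5.6833*I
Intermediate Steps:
x = -1 (x = 2 - 3 = -1)
b(a, k) = sqrt(-1 + a) (b(a, k) = sqrt(a - 1) = sqrt(-1 + a))
(((3 + 12)/(10 + 22))*b(-2, 1))*7 = (((3 + 12)/(10 + 22))*sqrt(-1 - 2))*7 = ((15/32)*sqrt(-3))*7 = ((15*(1/32))*(I*sqrt(3)))*7 = (15*(I*sqrt(3))/32)*7 = (15*I*sqrt(3)/32)*7 = 105*I*sqrt(3)/32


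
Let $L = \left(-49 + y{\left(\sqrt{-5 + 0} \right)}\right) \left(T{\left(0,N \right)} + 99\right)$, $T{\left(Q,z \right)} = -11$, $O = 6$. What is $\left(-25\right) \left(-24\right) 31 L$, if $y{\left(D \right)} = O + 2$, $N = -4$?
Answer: $-67108800$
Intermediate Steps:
$y{\left(D \right)} = 8$ ($y{\left(D \right)} = 6 + 2 = 8$)
$L = -3608$ ($L = \left(-49 + 8\right) \left(-11 + 99\right) = \left(-41\right) 88 = -3608$)
$\left(-25\right) \left(-24\right) 31 L = \left(-25\right) \left(-24\right) 31 \left(-3608\right) = 600 \cdot 31 \left(-3608\right) = 18600 \left(-3608\right) = -67108800$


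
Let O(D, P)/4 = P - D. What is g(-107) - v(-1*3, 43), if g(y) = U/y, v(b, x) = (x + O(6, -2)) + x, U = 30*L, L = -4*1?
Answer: -5658/107 ≈ -52.878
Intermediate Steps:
L = -4
O(D, P) = -4*D + 4*P (O(D, P) = 4*(P - D) = -4*D + 4*P)
U = -120 (U = 30*(-4) = -120)
v(b, x) = -32 + 2*x (v(b, x) = (x + (-4*6 + 4*(-2))) + x = (x + (-24 - 8)) + x = (x - 32) + x = (-32 + x) + x = -32 + 2*x)
g(y) = -120/y
g(-107) - v(-1*3, 43) = -120/(-107) - (-32 + 2*43) = -120*(-1/107) - (-32 + 86) = 120/107 - 1*54 = 120/107 - 54 = -5658/107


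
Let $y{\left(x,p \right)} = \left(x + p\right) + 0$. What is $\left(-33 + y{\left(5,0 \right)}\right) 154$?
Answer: $-4312$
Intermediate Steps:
$y{\left(x,p \right)} = p + x$ ($y{\left(x,p \right)} = \left(p + x\right) + 0 = p + x$)
$\left(-33 + y{\left(5,0 \right)}\right) 154 = \left(-33 + \left(0 + 5\right)\right) 154 = \left(-33 + 5\right) 154 = \left(-28\right) 154 = -4312$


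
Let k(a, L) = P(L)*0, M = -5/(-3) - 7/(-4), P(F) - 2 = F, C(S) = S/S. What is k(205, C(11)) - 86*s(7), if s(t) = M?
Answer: -1763/6 ≈ -293.83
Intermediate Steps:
C(S) = 1
P(F) = 2 + F
M = 41/12 (M = -5*(-⅓) - 7*(-¼) = 5/3 + 7/4 = 41/12 ≈ 3.4167)
s(t) = 41/12
k(a, L) = 0 (k(a, L) = (2 + L)*0 = 0)
k(205, C(11)) - 86*s(7) = 0 - 86*41/12 = 0 - 1763/6 = -1763/6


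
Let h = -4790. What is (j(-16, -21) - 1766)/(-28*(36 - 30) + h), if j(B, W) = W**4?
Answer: -192715/4958 ≈ -38.870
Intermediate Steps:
(j(-16, -21) - 1766)/(-28*(36 - 30) + h) = ((-21)**4 - 1766)/(-28*(36 - 30) - 4790) = (194481 - 1766)/(-28*6 - 4790) = 192715/(-168 - 4790) = 192715/(-4958) = 192715*(-1/4958) = -192715/4958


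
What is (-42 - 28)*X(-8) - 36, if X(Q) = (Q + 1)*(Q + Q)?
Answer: -7876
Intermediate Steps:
X(Q) = 2*Q*(1 + Q) (X(Q) = (1 + Q)*(2*Q) = 2*Q*(1 + Q))
(-42 - 28)*X(-8) - 36 = (-42 - 28)*(2*(-8)*(1 - 8)) - 36 = -140*(-8)*(-7) - 36 = -70*112 - 36 = -7840 - 36 = -7876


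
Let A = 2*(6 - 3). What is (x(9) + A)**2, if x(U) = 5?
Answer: 121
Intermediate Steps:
A = 6 (A = 2*3 = 6)
(x(9) + A)**2 = (5 + 6)**2 = 11**2 = 121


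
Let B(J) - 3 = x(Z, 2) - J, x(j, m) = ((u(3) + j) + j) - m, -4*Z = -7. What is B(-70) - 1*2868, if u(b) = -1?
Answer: -5589/2 ≈ -2794.5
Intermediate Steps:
Z = 7/4 (Z = -1/4*(-7) = 7/4 ≈ 1.7500)
x(j, m) = -1 - m + 2*j (x(j, m) = ((-1 + j) + j) - m = (-1 + 2*j) - m = -1 - m + 2*j)
B(J) = 7/2 - J (B(J) = 3 + ((-1 - 1*2 + 2*(7/4)) - J) = 3 + ((-1 - 2 + 7/2) - J) = 3 + (1/2 - J) = 7/2 - J)
B(-70) - 1*2868 = (7/2 - 1*(-70)) - 1*2868 = (7/2 + 70) - 2868 = 147/2 - 2868 = -5589/2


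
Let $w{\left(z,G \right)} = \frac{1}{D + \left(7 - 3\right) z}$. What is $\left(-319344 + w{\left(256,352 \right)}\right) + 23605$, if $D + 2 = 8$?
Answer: $- \frac{304611169}{1030} \approx -2.9574 \cdot 10^{5}$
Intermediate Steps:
$D = 6$ ($D = -2 + 8 = 6$)
$w{\left(z,G \right)} = \frac{1}{6 + 4 z}$ ($w{\left(z,G \right)} = \frac{1}{6 + \left(7 - 3\right) z} = \frac{1}{6 + 4 z}$)
$\left(-319344 + w{\left(256,352 \right)}\right) + 23605 = \left(-319344 + \frac{1}{2 \left(3 + 2 \cdot 256\right)}\right) + 23605 = \left(-319344 + \frac{1}{2 \left(3 + 512\right)}\right) + 23605 = \left(-319344 + \frac{1}{2 \cdot 515}\right) + 23605 = \left(-319344 + \frac{1}{2} \cdot \frac{1}{515}\right) + 23605 = \left(-319344 + \frac{1}{1030}\right) + 23605 = - \frac{328924319}{1030} + 23605 = - \frac{304611169}{1030}$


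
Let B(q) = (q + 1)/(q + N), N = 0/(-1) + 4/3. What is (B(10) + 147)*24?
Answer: 60372/17 ≈ 3551.3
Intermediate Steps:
N = 4/3 (N = 0*(-1) + 4*(⅓) = 0 + 4/3 = 4/3 ≈ 1.3333)
B(q) = (1 + q)/(4/3 + q) (B(q) = (q + 1)/(q + 4/3) = (1 + q)/(4/3 + q))
(B(10) + 147)*24 = (3*(1 + 10)/(4 + 3*10) + 147)*24 = (3*11/(4 + 30) + 147)*24 = (3*11/34 + 147)*24 = (3*(1/34)*11 + 147)*24 = (33/34 + 147)*24 = (5031/34)*24 = 60372/17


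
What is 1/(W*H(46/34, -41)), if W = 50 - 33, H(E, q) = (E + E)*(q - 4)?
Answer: -1/2070 ≈ -0.00048309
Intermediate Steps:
H(E, q) = 2*E*(-4 + q) (H(E, q) = (2*E)*(-4 + q) = 2*E*(-4 + q))
W = 17
1/(W*H(46/34, -41)) = 1/(17*(2*(46/34)*(-4 - 41))) = 1/(17*(2*(46*(1/34))*(-45))) = 1/(17*(2*(23/17)*(-45))) = 1/(17*(-2070/17)) = 1/(-2070) = -1/2070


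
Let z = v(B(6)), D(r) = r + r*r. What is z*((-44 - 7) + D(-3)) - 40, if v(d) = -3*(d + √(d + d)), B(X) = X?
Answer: 770 + 270*√3 ≈ 1237.7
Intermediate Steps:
D(r) = r + r²
v(d) = -3*d - 3*√2*√d (v(d) = -3*(d + √(2*d)) = -3*(d + √2*√d) = -3*d - 3*√2*√d)
z = -18 - 6*√3 (z = -3*6 - 3*√2*√6 = -18 - 6*√3 ≈ -28.392)
z*((-44 - 7) + D(-3)) - 40 = (-18 - 6*√3)*((-44 - 7) - 3*(1 - 3)) - 40 = (-18 - 6*√3)*(-51 - 3*(-2)) - 40 = (-18 - 6*√3)*(-51 + 6) - 40 = (-18 - 6*√3)*(-45) - 40 = (810 + 270*√3) - 40 = 770 + 270*√3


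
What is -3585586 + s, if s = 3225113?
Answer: -360473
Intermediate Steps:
-3585586 + s = -3585586 + 3225113 = -360473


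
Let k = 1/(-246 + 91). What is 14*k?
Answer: -14/155 ≈ -0.090323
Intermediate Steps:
k = -1/155 (k = 1/(-155) = -1/155 ≈ -0.0064516)
14*k = 14*(-1/155) = -14/155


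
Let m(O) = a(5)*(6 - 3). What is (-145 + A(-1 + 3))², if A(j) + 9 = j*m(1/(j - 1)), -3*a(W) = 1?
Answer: 24336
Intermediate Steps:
a(W) = -⅓ (a(W) = -⅓*1 = -⅓)
m(O) = -1 (m(O) = -(6 - 3)/3 = -⅓*3 = -1)
A(j) = -9 - j (A(j) = -9 + j*(-1) = -9 - j)
(-145 + A(-1 + 3))² = (-145 + (-9 - (-1 + 3)))² = (-145 + (-9 - 1*2))² = (-145 + (-9 - 2))² = (-145 - 11)² = (-156)² = 24336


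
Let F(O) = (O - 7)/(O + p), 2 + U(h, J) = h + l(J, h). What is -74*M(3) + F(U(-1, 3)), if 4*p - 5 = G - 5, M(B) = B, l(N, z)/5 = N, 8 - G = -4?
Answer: -665/3 ≈ -221.67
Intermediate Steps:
G = 12 (G = 8 - 1*(-4) = 8 + 4 = 12)
l(N, z) = 5*N
p = 3 (p = 5/4 + (12 - 5)/4 = 5/4 + (1/4)*7 = 5/4 + 7/4 = 3)
U(h, J) = -2 + h + 5*J (U(h, J) = -2 + (h + 5*J) = -2 + h + 5*J)
F(O) = (-7 + O)/(3 + O) (F(O) = (O - 7)/(O + 3) = (-7 + O)/(3 + O))
-74*M(3) + F(U(-1, 3)) = -74*3 + (-7 + (-2 - 1 + 5*3))/(3 + (-2 - 1 + 5*3)) = -222 + (-7 + (-2 - 1 + 15))/(3 + (-2 - 1 + 15)) = -222 + (-7 + 12)/(3 + 12) = -222 + 5/15 = -222 + (1/15)*5 = -222 + 1/3 = -665/3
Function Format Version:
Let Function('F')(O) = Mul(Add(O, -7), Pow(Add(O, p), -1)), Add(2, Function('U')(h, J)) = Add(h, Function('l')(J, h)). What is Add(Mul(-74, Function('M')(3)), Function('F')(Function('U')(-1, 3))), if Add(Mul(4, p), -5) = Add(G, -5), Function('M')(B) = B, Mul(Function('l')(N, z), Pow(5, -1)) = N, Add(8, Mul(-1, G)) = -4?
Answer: Rational(-665, 3) ≈ -221.67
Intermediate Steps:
G = 12 (G = Add(8, Mul(-1, -4)) = Add(8, 4) = 12)
Function('l')(N, z) = Mul(5, N)
p = 3 (p = Add(Rational(5, 4), Mul(Rational(1, 4), Add(12, -5))) = Add(Rational(5, 4), Mul(Rational(1, 4), 7)) = Add(Rational(5, 4), Rational(7, 4)) = 3)
Function('U')(h, J) = Add(-2, h, Mul(5, J)) (Function('U')(h, J) = Add(-2, Add(h, Mul(5, J))) = Add(-2, h, Mul(5, J)))
Function('F')(O) = Mul(Pow(Add(3, O), -1), Add(-7, O)) (Function('F')(O) = Mul(Add(O, -7), Pow(Add(O, 3), -1)) = Mul(Add(-7, O), Pow(Add(3, O), -1)) = Mul(Pow(Add(3, O), -1), Add(-7, O)))
Add(Mul(-74, Function('M')(3)), Function('F')(Function('U')(-1, 3))) = Add(Mul(-74, 3), Mul(Pow(Add(3, Add(-2, -1, Mul(5, 3))), -1), Add(-7, Add(-2, -1, Mul(5, 3))))) = Add(-222, Mul(Pow(Add(3, Add(-2, -1, 15)), -1), Add(-7, Add(-2, -1, 15)))) = Add(-222, Mul(Pow(Add(3, 12), -1), Add(-7, 12))) = Add(-222, Mul(Pow(15, -1), 5)) = Add(-222, Mul(Rational(1, 15), 5)) = Add(-222, Rational(1, 3)) = Rational(-665, 3)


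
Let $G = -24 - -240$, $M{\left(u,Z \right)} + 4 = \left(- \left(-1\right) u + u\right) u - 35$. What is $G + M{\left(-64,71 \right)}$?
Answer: $8369$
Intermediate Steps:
$M{\left(u,Z \right)} = -39 + 2 u^{2}$ ($M{\left(u,Z \right)} = -4 + \left(\left(- \left(-1\right) u + u\right) u - 35\right) = -4 + \left(\left(u + u\right) u - 35\right) = -4 + \left(2 u u - 35\right) = -4 + \left(2 u^{2} - 35\right) = -4 + \left(-35 + 2 u^{2}\right) = -39 + 2 u^{2}$)
$G = 216$ ($G = -24 + 240 = 216$)
$G + M{\left(-64,71 \right)} = 216 - \left(39 - 2 \left(-64\right)^{2}\right) = 216 + \left(-39 + 2 \cdot 4096\right) = 216 + \left(-39 + 8192\right) = 216 + 8153 = 8369$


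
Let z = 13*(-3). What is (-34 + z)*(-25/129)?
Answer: 1825/129 ≈ 14.147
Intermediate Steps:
z = -39
(-34 + z)*(-25/129) = (-34 - 39)*(-25/129) = -(-1825)/129 = -73*(-25/129) = 1825/129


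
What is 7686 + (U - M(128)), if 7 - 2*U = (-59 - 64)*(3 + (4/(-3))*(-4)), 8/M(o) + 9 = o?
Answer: 976030/119 ≈ 8201.9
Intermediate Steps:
M(o) = 8/(-9 + o)
U = 516 (U = 7/2 - (-59 - 64)*(3 + (4/(-3))*(-4))/2 = 7/2 - (-123)*(3 + (4*(-⅓))*(-4))/2 = 7/2 - (-123)*(3 - 4/3*(-4))/2 = 7/2 - (-123)*(3 + 16/3)/2 = 7/2 - (-123)*25/(2*3) = 7/2 - ½*(-1025) = 7/2 + 1025/2 = 516)
7686 + (U - M(128)) = 7686 + (516 - 8/(-9 + 128)) = 7686 + (516 - 8/119) = 7686 + 61396/119 = 976030/119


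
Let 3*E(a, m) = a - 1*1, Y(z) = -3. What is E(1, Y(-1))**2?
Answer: 0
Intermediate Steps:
E(a, m) = -1/3 + a/3 (E(a, m) = (a - 1*1)/3 = (a - 1)/3 = (-1 + a)/3 = -1/3 + a/3)
E(1, Y(-1))**2 = (-1/3 + (1/3)*1)**2 = (-1/3 + 1/3)**2 = 0**2 = 0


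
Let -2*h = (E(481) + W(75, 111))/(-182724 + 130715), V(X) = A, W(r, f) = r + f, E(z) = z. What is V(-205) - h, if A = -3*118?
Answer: -36823039/104018 ≈ -354.01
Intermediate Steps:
A = -354
W(r, f) = f + r
V(X) = -354
h = 667/104018 (h = -(481 + (111 + 75))/(2*(-182724 + 130715)) = -(481 + 186)/(2*(-52009)) = -667*(-1)/(2*52009) = -½*(-667/52009) = 667/104018 ≈ 0.0064123)
V(-205) - h = -354 - 1*667/104018 = -354 - 667/104018 = -36823039/104018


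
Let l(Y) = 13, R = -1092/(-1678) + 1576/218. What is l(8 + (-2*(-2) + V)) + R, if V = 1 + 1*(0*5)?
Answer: 1909509/91451 ≈ 20.880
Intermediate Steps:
V = 1 (V = 1 + 1*0 = 1 + 0 = 1)
R = 720646/91451 (R = -1092*(-1/1678) + 1576*(1/218) = 546/839 + 788/109 = 720646/91451 ≈ 7.8801)
l(8 + (-2*(-2) + V)) + R = 13 + 720646/91451 = 1909509/91451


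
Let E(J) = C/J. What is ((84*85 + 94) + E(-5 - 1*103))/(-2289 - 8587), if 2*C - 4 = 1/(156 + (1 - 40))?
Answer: -182817179/274858272 ≈ -0.66513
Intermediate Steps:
C = 469/234 (C = 2 + 1/(2*(156 + (1 - 40))) = 2 + 1/(2*(156 - 39)) = 2 + (1/2)/117 = 2 + (1/2)*(1/117) = 2 + 1/234 = 469/234 ≈ 2.0043)
E(J) = 469/(234*J)
((84*85 + 94) + E(-5 - 1*103))/(-2289 - 8587) = ((84*85 + 94) + 469/(234*(-5 - 1*103)))/(-2289 - 8587) = ((7140 + 94) + 469/(234*(-5 - 103)))/(-10876) = (7234 + (469/234)/(-108))*(-1/10876) = (7234 + (469/234)*(-1/108))*(-1/10876) = (7234 - 469/25272)*(-1/10876) = (182817179/25272)*(-1/10876) = -182817179/274858272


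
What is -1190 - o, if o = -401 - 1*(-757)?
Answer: -1546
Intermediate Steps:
o = 356 (o = -401 + 757 = 356)
-1190 - o = -1190 - 1*356 = -1190 - 356 = -1546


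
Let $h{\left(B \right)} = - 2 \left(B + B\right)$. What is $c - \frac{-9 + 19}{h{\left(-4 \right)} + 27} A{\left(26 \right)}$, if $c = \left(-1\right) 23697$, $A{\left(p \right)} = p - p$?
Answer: $-23697$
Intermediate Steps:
$h{\left(B \right)} = - 4 B$ ($h{\left(B \right)} = - 2 \cdot 2 B = - 4 B$)
$A{\left(p \right)} = 0$
$c = -23697$
$c - \frac{-9 + 19}{h{\left(-4 \right)} + 27} A{\left(26 \right)} = -23697 - \frac{-9 + 19}{\left(-4\right) \left(-4\right) + 27} \cdot 0 = -23697 - \frac{10}{16 + 27} \cdot 0 = -23697 - \frac{10}{43} \cdot 0 = -23697 - 0 = -23697 + 0 = -23697$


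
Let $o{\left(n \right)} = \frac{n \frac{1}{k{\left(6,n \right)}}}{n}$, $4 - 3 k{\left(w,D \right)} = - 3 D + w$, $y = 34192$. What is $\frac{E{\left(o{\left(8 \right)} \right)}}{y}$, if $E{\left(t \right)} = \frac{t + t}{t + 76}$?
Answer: $\frac{3}{28635800} \approx 1.0476 \cdot 10^{-7}$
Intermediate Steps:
$k{\left(w,D \right)} = \frac{4}{3} + D - \frac{w}{3}$ ($k{\left(w,D \right)} = \frac{4}{3} - \frac{- 3 D + w}{3} = \frac{4}{3} - \frac{w - 3 D}{3} = \frac{4}{3} + \left(D - \frac{w}{3}\right) = \frac{4}{3} + D - \frac{w}{3}$)
$o{\left(n \right)} = \frac{1}{- \frac{2}{3} + n}$ ($o{\left(n \right)} = \frac{n \frac{1}{\frac{4}{3} + n - 2}}{n} = \frac{n \frac{1}{- \frac{2}{3} + n}}{n} = \frac{1}{- \frac{2}{3} + n}$)
$E{\left(t \right)} = \frac{2 t}{76 + t}$
$\frac{E{\left(o{\left(8 \right)} \right)}}{y} = \frac{2 \frac{3}{-2 + 3 \cdot 8} \frac{1}{76 + \frac{3}{-2 + 3 \cdot 8}}}{34192} = \frac{2 \frac{3}{-2 + 24}}{76 + \frac{3}{-2 + 24}} \cdot \frac{1}{34192} = \frac{2 \cdot \frac{3}{22}}{76 + \frac{3}{22}} \cdot \frac{1}{34192} = \frac{2 \cdot 3 \cdot \frac{1}{22}}{76 + 3 \cdot \frac{1}{22}} \cdot \frac{1}{34192} = 2 \cdot \frac{3}{22} \frac{1}{76 + \frac{3}{22}} \cdot \frac{1}{34192} = 2 \cdot \frac{3}{22} \frac{1}{\frac{1675}{22}} \cdot \frac{1}{34192} = 2 \cdot \frac{3}{22} \cdot \frac{22}{1675} \cdot \frac{1}{34192} = \frac{6}{1675} \cdot \frac{1}{34192} = \frac{3}{28635800}$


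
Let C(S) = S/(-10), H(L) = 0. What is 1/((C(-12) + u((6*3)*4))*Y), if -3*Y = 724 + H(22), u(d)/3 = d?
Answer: -5/262088 ≈ -1.9078e-5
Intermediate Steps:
u(d) = 3*d
Y = -724/3 (Y = -(724 + 0)/3 = -⅓*724 = -724/3 ≈ -241.33)
C(S) = -S/10 (C(S) = S*(-⅒) = -S/10)
1/((C(-12) + u((6*3)*4))*Y) = 1/((-⅒*(-12) + 3*((6*3)*4))*(-724/3)) = 1/((6/5 + 3*(18*4))*(-724/3)) = 1/((6/5 + 3*72)*(-724/3)) = 1/((6/5 + 216)*(-724/3)) = 1/((1086/5)*(-724/3)) = 1/(-262088/5) = -5/262088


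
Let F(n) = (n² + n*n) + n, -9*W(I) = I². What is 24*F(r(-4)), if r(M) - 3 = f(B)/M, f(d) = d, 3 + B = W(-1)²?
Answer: 1670464/2187 ≈ 763.82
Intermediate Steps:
W(I) = -I²/9
B = -242/81 (B = -3 + (-⅑*(-1)²)² = -3 + (-⅑*1)² = -3 + (-⅑)² = -3 + 1/81 = -242/81 ≈ -2.9877)
r(M) = 3 - 242/(81*M)
F(n) = n + 2*n² (F(n) = (n² + n²) + n = 2*n² + n = n + 2*n²)
24*F(r(-4)) = 24*((3 - 242/81/(-4))*(1 + 2*(3 - 242/81/(-4)))) = 24*((3 - 242/81*(-¼))*(1 + 2*(3 - 242/81*(-¼)))) = 24*((3 + 121/162)*(1 + 2*(3 + 121/162))) = 24*(607*(1 + 2*(607/162))/162) = 24*(607*(1 + 607/81)/162) = 24*((607/162)*(688/81)) = 24*(208808/6561) = 1670464/2187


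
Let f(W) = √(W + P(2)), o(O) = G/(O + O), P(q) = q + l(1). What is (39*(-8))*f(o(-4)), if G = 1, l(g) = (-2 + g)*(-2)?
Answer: -78*√62 ≈ -614.17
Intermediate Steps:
l(g) = 4 - 2*g
P(q) = 2 + q (P(q) = q + (4 - 2*1) = q + (4 - 2) = q + 2 = 2 + q)
o(O) = 1/(2*O) (o(O) = 1/(O + O) = 1/(2*O))
f(W) = √(4 + W) (f(W) = √(W + (2 + 2)) = √(W + 4) = √(4 + W))
(39*(-8))*f(o(-4)) = (39*(-8))*√(4 + (½)/(-4)) = -312*√(4 + (½)*(-¼)) = -312*√(4 - ⅛) = -78*√62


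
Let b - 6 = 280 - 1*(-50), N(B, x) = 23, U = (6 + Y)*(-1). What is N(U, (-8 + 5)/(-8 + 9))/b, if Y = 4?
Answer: 23/336 ≈ 0.068452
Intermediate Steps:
U = -10 (U = (6 + 4)*(-1) = 10*(-1) = -10)
b = 336 (b = 6 + (280 - 1*(-50)) = 6 + (280 + 50) = 6 + 330 = 336)
N(U, (-8 + 5)/(-8 + 9))/b = 23/336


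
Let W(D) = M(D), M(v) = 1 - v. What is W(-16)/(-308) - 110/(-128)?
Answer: 3963/4928 ≈ 0.80418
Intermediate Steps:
W(D) = 1 - D
W(-16)/(-308) - 110/(-128) = (1 - 1*(-16))/(-308) - 110/(-128) = (1 + 16)*(-1/308) - 110*(-1/128) = 17*(-1/308) + 55/64 = -17/308 + 55/64 = 3963/4928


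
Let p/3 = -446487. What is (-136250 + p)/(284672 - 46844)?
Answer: -1475711/237828 ≈ -6.2049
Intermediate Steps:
p = -1339461 (p = 3*(-446487) = -1339461)
(-136250 + p)/(284672 - 46844) = (-136250 - 1339461)/(284672 - 46844) = -1475711/237828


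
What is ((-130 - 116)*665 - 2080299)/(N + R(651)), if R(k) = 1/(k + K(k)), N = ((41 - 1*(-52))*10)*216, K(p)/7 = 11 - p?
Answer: -8591850981/769169519 ≈ -11.170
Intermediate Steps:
K(p) = 77 - 7*p (K(p) = 7*(11 - p) = 77 - 7*p)
N = 200880 (N = ((41 + 52)*10)*216 = (93*10)*216 = 930*216 = 200880)
R(k) = 1/(77 - 6*k) (R(k) = 1/(k + (77 - 7*k)) = 1/(77 - 6*k))
((-130 - 116)*665 - 2080299)/(N + R(651)) = ((-130 - 116)*665 - 2080299)/(200880 - 1/(-77 + 6*651)) = (-246*665 - 2080299)/(200880 - 1/(-77 + 3906)) = (-163590 - 2080299)/(200880 - 1/3829) = -2243889/(200880 - 1*1/3829) = -2243889/(200880 - 1/3829) = -2243889/769169519/3829 = -2243889*3829/769169519 = -8591850981/769169519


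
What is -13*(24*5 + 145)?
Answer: -3445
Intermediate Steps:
-13*(24*5 + 145) = -13*(120 + 145) = -13*265 = -3445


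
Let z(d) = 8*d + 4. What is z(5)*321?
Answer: 14124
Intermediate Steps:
z(d) = 4 + 8*d
z(5)*321 = (4 + 8*5)*321 = (4 + 40)*321 = 44*321 = 14124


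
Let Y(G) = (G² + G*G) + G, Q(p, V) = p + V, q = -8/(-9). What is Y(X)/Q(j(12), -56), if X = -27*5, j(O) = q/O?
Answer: -196101/302 ≈ -649.34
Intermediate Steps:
q = 8/9 (q = -8*(-⅑) = 8/9 ≈ 0.88889)
j(O) = 8/(9*O)
X = -135
Q(p, V) = V + p
Y(G) = G + 2*G² (Y(G) = (G² + G²) + G = 2*G² + G = G + 2*G²)
Y(X)/Q(j(12), -56) = (-135*(1 + 2*(-135)))/(-56 + (8/9)/12) = (-135*(1 - 270))/(-56 + (8/9)*(1/12)) = (-135*(-269))/(-56 + 2/27) = 36315/(-1510/27) = 36315*(-27/1510) = -196101/302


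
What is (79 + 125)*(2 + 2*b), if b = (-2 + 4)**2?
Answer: 2040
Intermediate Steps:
b = 4 (b = 2**2 = 4)
(79 + 125)*(2 + 2*b) = (79 + 125)*(2 + 2*4) = 204*(2 + 8) = 204*10 = 2040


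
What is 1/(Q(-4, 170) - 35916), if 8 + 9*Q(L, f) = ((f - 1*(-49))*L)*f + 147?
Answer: -9/472025 ≈ -1.9067e-5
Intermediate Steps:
Q(L, f) = 139/9 + L*f*(49 + f)/9 (Q(L, f) = -8/9 + (((f - 1*(-49))*L)*f + 147)/9 = -8/9 + (((f + 49)*L)*f + 147)/9 = -8/9 + (((49 + f)*L)*f + 147)/9 = -8/9 + ((L*(49 + f))*f + 147)/9 = -8/9 + (L*f*(49 + f) + 147)/9 = -8/9 + (147 + L*f*(49 + f))/9 = -8/9 + (49/3 + L*f*(49 + f)/9) = 139/9 + L*f*(49 + f)/9)
1/(Q(-4, 170) - 35916) = 1/((139/9 + (⅑)*(-4)*170² + (49/9)*(-4)*170) - 35916) = 1/((139/9 + (⅑)*(-4)*28900 - 33320/9) - 35916) = 1/((139/9 - 115600/9 - 33320/9) - 35916) = 1/(-148781/9 - 35916) = 1/(-472025/9) = -9/472025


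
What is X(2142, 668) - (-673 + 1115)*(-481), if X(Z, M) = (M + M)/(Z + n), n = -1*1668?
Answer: 50387342/237 ≈ 2.1260e+5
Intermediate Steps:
n = -1668
X(Z, M) = 2*M/(-1668 + Z) (X(Z, M) = (M + M)/(Z - 1668) = (2*M)/(-1668 + Z) = 2*M/(-1668 + Z))
X(2142, 668) - (-673 + 1115)*(-481) = 2*668/(-1668 + 2142) - (-673 + 1115)*(-481) = 2*668/474 - 442*(-481) = 2*668*(1/474) - 1*(-212602) = 668/237 + 212602 = 50387342/237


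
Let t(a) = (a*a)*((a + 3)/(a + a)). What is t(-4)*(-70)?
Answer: -140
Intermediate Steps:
t(a) = a*(3 + a)/2 (t(a) = a**2*((3 + a)/((2*a))) = a**2*((3 + a)*(1/(2*a))) = a**2*((3 + a)/(2*a)) = a*(3 + a)/2)
t(-4)*(-70) = ((1/2)*(-4)*(3 - 4))*(-70) = ((1/2)*(-4)*(-1))*(-70) = 2*(-70) = -140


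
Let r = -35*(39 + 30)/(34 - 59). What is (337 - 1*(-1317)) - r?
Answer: 7787/5 ≈ 1557.4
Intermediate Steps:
r = 483/5 (r = -2415/(-25) = -2415*(-1)/25 = -35*(-69/25) = 483/5 ≈ 96.600)
(337 - 1*(-1317)) - r = (337 - 1*(-1317)) - 1*483/5 = (337 + 1317) - 483/5 = 1654 - 483/5 = 7787/5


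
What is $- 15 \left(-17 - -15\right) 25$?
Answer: $750$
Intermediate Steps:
$- 15 \left(-17 - -15\right) 25 = - 15 \left(-17 + 15\right) 25 = \left(-15\right) \left(-2\right) 25 = 30 \cdot 25 = 750$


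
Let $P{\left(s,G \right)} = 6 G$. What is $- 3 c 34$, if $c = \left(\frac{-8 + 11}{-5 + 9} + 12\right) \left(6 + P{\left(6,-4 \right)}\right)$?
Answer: $23409$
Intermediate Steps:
$c = - \frac{459}{2}$ ($c = \left(\frac{-8 + 11}{-5 + 9} + 12\right) \left(6 + 6 \left(-4\right)\right) = \left(\frac{3}{4} + 12\right) \left(6 - 24\right) = \left(3 \cdot \frac{1}{4} + 12\right) \left(-18\right) = \left(\frac{3}{4} + 12\right) \left(-18\right) = \frac{51}{4} \left(-18\right) = - \frac{459}{2} \approx -229.5$)
$- 3 c 34 = \left(-3\right) \left(- \frac{459}{2}\right) 34 = \frac{1377}{2} \cdot 34 = 23409$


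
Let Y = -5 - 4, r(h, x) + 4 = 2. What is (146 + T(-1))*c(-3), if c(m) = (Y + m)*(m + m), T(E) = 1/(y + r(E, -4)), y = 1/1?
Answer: 10440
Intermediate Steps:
r(h, x) = -2 (r(h, x) = -4 + 2 = -2)
Y = -9
y = 1
T(E) = -1 (T(E) = 1/(1 - 2) = 1/(-1) = -1)
c(m) = 2*m*(-9 + m) (c(m) = (-9 + m)*(m + m) = (-9 + m)*(2*m) = 2*m*(-9 + m))
(146 + T(-1))*c(-3) = (146 - 1)*(2*(-3)*(-9 - 3)) = 145*(2*(-3)*(-12)) = 145*72 = 10440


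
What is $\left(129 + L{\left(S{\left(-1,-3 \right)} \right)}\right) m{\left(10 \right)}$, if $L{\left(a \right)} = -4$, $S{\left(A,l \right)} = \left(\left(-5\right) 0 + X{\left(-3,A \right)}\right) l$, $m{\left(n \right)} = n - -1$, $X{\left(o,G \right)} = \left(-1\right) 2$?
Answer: $1375$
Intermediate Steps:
$X{\left(o,G \right)} = -2$
$m{\left(n \right)} = 1 + n$ ($m{\left(n \right)} = n + 1 = 1 + n$)
$S{\left(A,l \right)} = - 2 l$ ($S{\left(A,l \right)} = \left(\left(-5\right) 0 - 2\right) l = \left(0 - 2\right) l = - 2 l$)
$\left(129 + L{\left(S{\left(-1,-3 \right)} \right)}\right) m{\left(10 \right)} = \left(129 - 4\right) \left(1 + 10\right) = 125 \cdot 11 = 1375$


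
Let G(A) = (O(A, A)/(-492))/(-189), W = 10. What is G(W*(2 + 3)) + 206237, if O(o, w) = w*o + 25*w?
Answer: 3196261651/15498 ≈ 2.0624e+5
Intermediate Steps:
O(o, w) = 25*w + o*w (O(o, w) = o*w + 25*w = 25*w + o*w)
G(A) = A*(25 + A)/92988 (G(A) = ((A*(25 + A))/(-492))/(-189) = ((A*(25 + A))*(-1/492))*(-1/189) = -A*(25 + A)/492*(-1/189) = A*(25 + A)/92988)
G(W*(2 + 3)) + 206237 = (10*(2 + 3))*(25 + 10*(2 + 3))/92988 + 206237 = (10*5)*(25 + 10*5)/92988 + 206237 = (1/92988)*50*(25 + 50) + 206237 = (1/92988)*50*75 + 206237 = 625/15498 + 206237 = 3196261651/15498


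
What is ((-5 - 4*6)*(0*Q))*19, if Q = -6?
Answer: 0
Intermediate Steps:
((-5 - 4*6)*(0*Q))*19 = ((-5 - 4*6)*(0*(-6)))*19 = ((-5 - 24)*0)*19 = -29*0*19 = 0*19 = 0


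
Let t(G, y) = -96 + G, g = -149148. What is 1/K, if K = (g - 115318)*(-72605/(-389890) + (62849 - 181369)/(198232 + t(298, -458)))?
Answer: 3868371613/420533498805959 ≈ 9.1987e-6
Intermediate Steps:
K = 420533498805959/3868371613 (K = (-149148 - 115318)*(-72605/(-389890) + (62849 - 181369)/(198232 + (-96 + 298))) = -264466*(-72605*(-1/389890) - 118520/(198232 + 202)) = -264466*(14521/77978 - 118520/198434) = -264466*(14521/77978 - 118520*1/198434) = -264466*(14521/77978 - 59260/99217) = -264466*(-3180246223/7736743226) = 420533498805959/3868371613 ≈ 1.0871e+5)
1/K = 1/(420533498805959/3868371613) = 3868371613/420533498805959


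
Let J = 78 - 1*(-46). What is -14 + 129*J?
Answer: 15982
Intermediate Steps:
J = 124 (J = 78 + 46 = 124)
-14 + 129*J = -14 + 129*124 = -14 + 15996 = 15982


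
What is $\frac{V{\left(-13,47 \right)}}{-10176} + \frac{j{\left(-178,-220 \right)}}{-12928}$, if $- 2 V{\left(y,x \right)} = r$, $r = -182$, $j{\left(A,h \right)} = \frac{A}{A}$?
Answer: $- \frac{18541}{2055552} \approx -0.00902$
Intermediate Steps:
$j{\left(A,h \right)} = 1$
$V{\left(y,x \right)} = 91$ ($V{\left(y,x \right)} = \left(- \frac{1}{2}\right) \left(-182\right) = 91$)
$\frac{V{\left(-13,47 \right)}}{-10176} + \frac{j{\left(-178,-220 \right)}}{-12928} = \frac{91}{-10176} + 1 \frac{1}{-12928} = 91 \left(- \frac{1}{10176}\right) + 1 \left(- \frac{1}{12928}\right) = - \frac{91}{10176} - \frac{1}{12928} = - \frac{18541}{2055552}$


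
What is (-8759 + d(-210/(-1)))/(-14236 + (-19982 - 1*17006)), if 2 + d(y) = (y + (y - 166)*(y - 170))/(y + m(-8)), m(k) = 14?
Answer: 980247/5737088 ≈ 0.17086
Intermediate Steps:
d(y) = -2 + (y + (-170 + y)*(-166 + y))/(14 + y) (d(y) = -2 + (y + (y - 166)*(y - 170))/(y + 14) = -2 + (y + (-166 + y)*(-170 + y))/(14 + y) = -2 + (y + (-170 + y)*(-166 + y))/(14 + y))
(-8759 + d(-210/(-1)))/(-14236 + (-19982 - 1*17006)) = (-8759 + (28192 + (-210/(-1))² - (-70770)/(-1))/(14 - 210/(-1)))/(-14236 + (-19982 - 1*17006)) = (-8759 + (28192 + (-210*(-1))² - (-70770)*(-1))/(14 - 210*(-1)))/(-14236 + (-19982 - 17006)) = (-8759 + (28192 + 210² - 337*210)/(14 + 210))/(-14236 - 36988) = (-8759 + (28192 + 44100 - 70770)/224)/(-51224) = (-8759 + (1/224)*1522)*(-1/51224) = (-8759 + 761/112)*(-1/51224) = -980247/112*(-1/51224) = 980247/5737088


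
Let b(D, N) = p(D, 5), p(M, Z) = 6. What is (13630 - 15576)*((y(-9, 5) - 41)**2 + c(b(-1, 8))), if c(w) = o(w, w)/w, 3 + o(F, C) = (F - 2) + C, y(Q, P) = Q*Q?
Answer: -9347611/3 ≈ -3.1159e+6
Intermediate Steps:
y(Q, P) = Q**2
o(F, C) = -5 + C + F (o(F, C) = -3 + ((F - 2) + C) = -3 + ((-2 + F) + C) = -3 + (-2 + C + F) = -5 + C + F)
b(D, N) = 6
c(w) = (-5 + 2*w)/w (c(w) = (-5 + w + w)/w = (-5 + 2*w)/w)
(13630 - 15576)*((y(-9, 5) - 41)**2 + c(b(-1, 8))) = (13630 - 15576)*(((-9)**2 - 41)**2 + (2 - 5/6)) = -1946*((81 - 41)**2 + (2 - 5*1/6)) = -1946*(40**2 + (2 - 5/6)) = -1946*(1600 + 7/6) = -1946*9607/6 = -9347611/3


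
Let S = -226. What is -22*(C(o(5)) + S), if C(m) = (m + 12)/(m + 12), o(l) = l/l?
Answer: 4950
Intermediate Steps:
o(l) = 1
C(m) = 1 (C(m) = (12 + m)/(12 + m) = 1)
-22*(C(o(5)) + S) = -22*(1 - 226) = -22*(-225) = 4950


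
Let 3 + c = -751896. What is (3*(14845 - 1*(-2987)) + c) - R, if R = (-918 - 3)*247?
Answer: -470916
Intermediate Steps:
R = -227487 (R = -921*247 = -227487)
c = -751899 (c = -3 - 751896 = -751899)
(3*(14845 - 1*(-2987)) + c) - R = (3*(14845 - 1*(-2987)) - 751899) - 1*(-227487) = (3*(14845 + 2987) - 751899) + 227487 = (3*17832 - 751899) + 227487 = (53496 - 751899) + 227487 = -698403 + 227487 = -470916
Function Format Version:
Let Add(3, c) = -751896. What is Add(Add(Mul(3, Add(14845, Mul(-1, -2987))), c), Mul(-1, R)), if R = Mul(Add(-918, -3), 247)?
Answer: -470916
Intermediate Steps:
R = -227487 (R = Mul(-921, 247) = -227487)
c = -751899 (c = Add(-3, -751896) = -751899)
Add(Add(Mul(3, Add(14845, Mul(-1, -2987))), c), Mul(-1, R)) = Add(Add(Mul(3, Add(14845, Mul(-1, -2987))), -751899), Mul(-1, -227487)) = Add(Add(Mul(3, Add(14845, 2987)), -751899), 227487) = Add(Add(Mul(3, 17832), -751899), 227487) = Add(Add(53496, -751899), 227487) = Add(-698403, 227487) = -470916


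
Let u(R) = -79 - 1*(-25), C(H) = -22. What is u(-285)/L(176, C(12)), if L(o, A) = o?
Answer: -27/88 ≈ -0.30682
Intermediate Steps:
u(R) = -54 (u(R) = -79 + 25 = -54)
u(-285)/L(176, C(12)) = -54/176 = -54*1/176 = -27/88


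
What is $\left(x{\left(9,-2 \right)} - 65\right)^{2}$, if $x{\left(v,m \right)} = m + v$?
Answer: $3364$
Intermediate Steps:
$\left(x{\left(9,-2 \right)} - 65\right)^{2} = \left(\left(-2 + 9\right) - 65\right)^{2} = \left(7 - 65\right)^{2} = \left(-58\right)^{2} = 3364$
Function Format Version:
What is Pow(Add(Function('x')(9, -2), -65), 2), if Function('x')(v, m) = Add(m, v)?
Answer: 3364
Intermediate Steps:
Pow(Add(Function('x')(9, -2), -65), 2) = Pow(Add(Add(-2, 9), -65), 2) = Pow(Add(7, -65), 2) = Pow(-58, 2) = 3364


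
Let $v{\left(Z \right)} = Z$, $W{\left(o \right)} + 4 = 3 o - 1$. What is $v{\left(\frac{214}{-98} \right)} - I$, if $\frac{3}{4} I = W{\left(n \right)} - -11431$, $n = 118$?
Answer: $- \frac{2309201}{147} \approx -15709.0$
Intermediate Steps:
$W{\left(o \right)} = -5 + 3 o$ ($W{\left(o \right)} = -4 + \left(3 o - 1\right) = -4 + \left(-1 + 3 o\right) = -5 + 3 o$)
$I = \frac{47120}{3}$ ($I = \frac{4 \left(\left(-5 + 3 \cdot 118\right) - -11431\right)}{3} = \frac{4 \left(\left(-5 + 354\right) + 11431\right)}{3} = \frac{4 \left(349 + 11431\right)}{3} = \frac{4}{3} \cdot 11780 = \frac{47120}{3} \approx 15707.0$)
$v{\left(\frac{214}{-98} \right)} - I = \frac{214}{-98} - \frac{47120}{3} = 214 \left(- \frac{1}{98}\right) - \frac{47120}{3} = - \frac{107}{49} - \frac{47120}{3} = - \frac{2309201}{147}$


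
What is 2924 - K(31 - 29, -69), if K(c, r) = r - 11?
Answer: 3004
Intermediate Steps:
K(c, r) = -11 + r
2924 - K(31 - 29, -69) = 2924 - (-11 - 69) = 2924 - 1*(-80) = 2924 + 80 = 3004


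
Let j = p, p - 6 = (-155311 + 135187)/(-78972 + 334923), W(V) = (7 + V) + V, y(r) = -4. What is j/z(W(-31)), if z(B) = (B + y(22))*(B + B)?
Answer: 84199/92284555 ≈ 0.00091238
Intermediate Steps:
W(V) = 7 + 2*V
z(B) = 2*B*(-4 + B) (z(B) = (B - 4)*(B + B) = (-4 + B)*(2*B) = 2*B*(-4 + B))
p = 168398/28439 (p = 6 + (-155311 + 135187)/(-78972 + 334923) = 6 - 20124/255951 = 6 - 20124*1/255951 = 6 - 2236/28439 = 168398/28439 ≈ 5.9214)
j = 168398/28439 ≈ 5.9214
j/z(W(-31)) = 168398/(28439*((2*(7 + 2*(-31))*(-4 + (7 + 2*(-31)))))) = 168398/(28439*((2*(7 - 62)*(-4 + (7 - 62))))) = 168398/(28439*((2*(-55)*(-4 - 55)))) = 168398/(28439*((2*(-55)*(-59)))) = (168398/28439)/6490 = (168398/28439)*(1/6490) = 84199/92284555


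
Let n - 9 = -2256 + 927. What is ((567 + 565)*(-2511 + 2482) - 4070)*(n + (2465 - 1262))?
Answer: 4317066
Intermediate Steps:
n = -1320 (n = 9 + (-2256 + 927) = 9 - 1329 = -1320)
((567 + 565)*(-2511 + 2482) - 4070)*(n + (2465 - 1262)) = ((567 + 565)*(-2511 + 2482) - 4070)*(-1320 + (2465 - 1262)) = (1132*(-29) - 4070)*(-1320 + 1203) = (-32828 - 4070)*(-117) = -36898*(-117) = 4317066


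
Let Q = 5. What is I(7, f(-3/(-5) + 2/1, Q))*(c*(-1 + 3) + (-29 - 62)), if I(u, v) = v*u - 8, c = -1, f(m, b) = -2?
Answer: 2046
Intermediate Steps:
I(u, v) = -8 + u*v (I(u, v) = u*v - 8 = -8 + u*v)
I(7, f(-3/(-5) + 2/1, Q))*(c*(-1 + 3) + (-29 - 62)) = (-8 + 7*(-2))*(-(-1 + 3) + (-29 - 62)) = (-8 - 14)*(-1*2 - 91) = -22*(-2 - 91) = -22*(-93) = 2046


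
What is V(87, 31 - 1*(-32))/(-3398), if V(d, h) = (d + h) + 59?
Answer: -209/3398 ≈ -0.061507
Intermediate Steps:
V(d, h) = 59 + d + h
V(87, 31 - 1*(-32))/(-3398) = (59 + 87 + (31 - 1*(-32)))/(-3398) = (59 + 87 + (31 + 32))*(-1/3398) = (59 + 87 + 63)*(-1/3398) = 209*(-1/3398) = -209/3398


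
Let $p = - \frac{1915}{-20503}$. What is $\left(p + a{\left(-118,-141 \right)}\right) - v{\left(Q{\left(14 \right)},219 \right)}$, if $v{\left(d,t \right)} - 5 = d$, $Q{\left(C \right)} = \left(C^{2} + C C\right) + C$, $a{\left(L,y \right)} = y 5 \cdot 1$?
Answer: $- \frac{22879433}{20503} \approx -1115.9$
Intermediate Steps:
$a{\left(L,y \right)} = 5 y$ ($a{\left(L,y \right)} = 5 y 1 = 5 y$)
$p = \frac{1915}{20503}$ ($p = \left(-1915\right) \left(- \frac{1}{20503}\right) = \frac{1915}{20503} \approx 0.093401$)
$Q{\left(C \right)} = C + 2 C^{2}$ ($Q{\left(C \right)} = \left(C^{2} + C^{2}\right) + C = 2 C^{2} + C = C + 2 C^{2}$)
$v{\left(d,t \right)} = 5 + d$
$\left(p + a{\left(-118,-141 \right)}\right) - v{\left(Q{\left(14 \right)},219 \right)} = \left(\frac{1915}{20503} + 5 \left(-141\right)\right) - \left(5 + 14 \left(1 + 2 \cdot 14\right)\right) = \left(\frac{1915}{20503} - 705\right) - \left(5 + 14 \left(1 + 28\right)\right) = - \frac{14452700}{20503} - \left(5 + 14 \cdot 29\right) = - \frac{14452700}{20503} - \left(5 + 406\right) = - \frac{14452700}{20503} - 411 = - \frac{22879433}{20503}$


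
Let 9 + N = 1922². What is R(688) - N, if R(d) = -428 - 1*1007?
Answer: -3695510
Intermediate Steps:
N = 3694075 (N = -9 + 1922² = -9 + 3694084 = 3694075)
R(d) = -1435 (R(d) = -428 - 1007 = -1435)
R(688) - N = -1435 - 1*3694075 = -1435 - 3694075 = -3695510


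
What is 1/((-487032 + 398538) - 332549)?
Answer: -1/421043 ≈ -2.3751e-6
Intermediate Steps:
1/((-487032 + 398538) - 332549) = 1/(-88494 - 332549) = 1/(-421043) = -1/421043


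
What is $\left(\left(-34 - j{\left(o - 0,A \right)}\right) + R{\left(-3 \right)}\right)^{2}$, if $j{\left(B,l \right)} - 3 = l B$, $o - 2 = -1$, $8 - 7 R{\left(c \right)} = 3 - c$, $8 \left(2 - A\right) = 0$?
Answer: $\frac{73441}{49} \approx 1498.8$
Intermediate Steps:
$A = 2$ ($A = 2 - 0 = 2 + 0 = 2$)
$R{\left(c \right)} = \frac{5}{7} + \frac{c}{7}$ ($R{\left(c \right)} = \frac{8}{7} - \frac{3 - c}{7} = \frac{8}{7} + \left(- \frac{3}{7} + \frac{c}{7}\right) = \frac{5}{7} + \frac{c}{7}$)
$o = 1$ ($o = 2 - 1 = 1$)
$j{\left(B,l \right)} = 3 + B l$ ($j{\left(B,l \right)} = 3 + l B = 3 + B l$)
$\left(\left(-34 - j{\left(o - 0,A \right)}\right) + R{\left(-3 \right)}\right)^{2} = \left(\left(-34 - \left(3 + \left(1 - 0\right) 2\right)\right) + \left(\frac{5}{7} + \frac{1}{7} \left(-3\right)\right)\right)^{2} = \left(\left(-34 - \left(3 + \left(1 + 0\right) 2\right)\right) + \left(\frac{5}{7} - \frac{3}{7}\right)\right)^{2} = \left(\left(-34 - \left(3 + 1 \cdot 2\right)\right) + \frac{2}{7}\right)^{2} = \left(\left(-34 - \left(3 + 2\right)\right) + \frac{2}{7}\right)^{2} = \left(\left(-34 - 5\right) + \frac{2}{7}\right)^{2} = \left(-39 + \frac{2}{7}\right)^{2} = \left(- \frac{271}{7}\right)^{2} = \frac{73441}{49}$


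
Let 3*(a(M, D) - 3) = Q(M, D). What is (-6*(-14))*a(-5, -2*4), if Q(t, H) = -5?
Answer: 112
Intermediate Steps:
a(M, D) = 4/3 (a(M, D) = 3 + (1/3)*(-5) = 3 - 5/3 = 4/3)
(-6*(-14))*a(-5, -2*4) = -6*(-14)*(4/3) = 84*(4/3) = 112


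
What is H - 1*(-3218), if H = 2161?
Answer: 5379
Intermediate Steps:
H - 1*(-3218) = 2161 - 1*(-3218) = 2161 + 3218 = 5379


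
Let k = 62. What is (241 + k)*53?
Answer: 16059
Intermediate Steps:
(241 + k)*53 = (241 + 62)*53 = 303*53 = 16059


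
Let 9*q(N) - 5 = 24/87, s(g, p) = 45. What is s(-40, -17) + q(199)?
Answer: 1322/29 ≈ 45.586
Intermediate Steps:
q(N) = 17/29 (q(N) = 5/9 + (24/87)/9 = 5/9 + (24*(1/87))/9 = 5/9 + (⅑)*(8/29) = 5/9 + 8/261 = 17/29)
s(-40, -17) + q(199) = 45 + 17/29 = 1322/29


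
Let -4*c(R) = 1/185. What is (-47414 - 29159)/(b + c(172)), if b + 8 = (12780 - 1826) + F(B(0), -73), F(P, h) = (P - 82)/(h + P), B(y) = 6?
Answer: -542355620/77536979 ≈ -6.9948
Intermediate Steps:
c(R) = -1/740 (c(R) = -¼/185 = -¼*1/185 = -1/740)
F(P, h) = (-82 + P)/(P + h)
b = 733458/67 (b = -8 + ((12780 - 1826) + (-82 + 6)/(6 - 73)) = -8 + (10954 - 76/(-67)) = -8 + (10954 - 1/67*(-76)) = -8 + (10954 + 76/67) = -8 + 733994/67 = 733458/67 ≈ 10947.)
(-47414 - 29159)/(b + c(172)) = (-47414 - 29159)/(733458/67 - 1/740) = -76573/542758853/49580 = -76573*49580/542758853 = -542355620/77536979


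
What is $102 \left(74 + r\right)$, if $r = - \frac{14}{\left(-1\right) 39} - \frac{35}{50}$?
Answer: $\frac{488359}{65} \approx 7513.2$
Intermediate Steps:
$r = - \frac{133}{390}$ ($r = - \frac{14}{-39} - \frac{7}{10} = \left(-14\right) \left(- \frac{1}{39}\right) - \frac{7}{10} = \frac{14}{39} - \frac{7}{10} = - \frac{133}{390} \approx -0.34103$)
$102 \left(74 + r\right) = 102 \left(74 - \frac{133}{390}\right) = 102 \cdot \frac{28727}{390} = \frac{488359}{65}$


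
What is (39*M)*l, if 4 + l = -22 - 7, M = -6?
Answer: 7722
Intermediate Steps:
l = -33 (l = -4 + (-22 - 7) = -4 - 29 = -33)
(39*M)*l = (39*(-6))*(-33) = -234*(-33) = 7722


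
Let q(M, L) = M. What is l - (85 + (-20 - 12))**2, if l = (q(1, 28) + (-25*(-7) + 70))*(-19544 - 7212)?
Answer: -6584785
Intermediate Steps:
l = -6581976 (l = (1 + (-25*(-7) + 70))*(-19544 - 7212) = (1 + (175 + 70))*(-26756) = (1 + 245)*(-26756) = 246*(-26756) = -6581976)
l - (85 + (-20 - 12))**2 = -6581976 - (85 + (-20 - 12))**2 = -6581976 - (85 - 32)**2 = -6581976 - 1*53**2 = -6581976 - 1*2809 = -6581976 - 2809 = -6584785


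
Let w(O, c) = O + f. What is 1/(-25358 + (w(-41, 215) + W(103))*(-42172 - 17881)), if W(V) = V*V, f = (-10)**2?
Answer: -1/640670762 ≈ -1.5609e-9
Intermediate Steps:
f = 100
w(O, c) = 100 + O (w(O, c) = O + 100 = 100 + O)
W(V) = V**2
1/(-25358 + (w(-41, 215) + W(103))*(-42172 - 17881)) = 1/(-25358 + ((100 - 41) + 103**2)*(-42172 - 17881)) = 1/(-25358 + (59 + 10609)*(-60053)) = 1/(-25358 + 10668*(-60053)) = 1/(-25358 - 640645404) = 1/(-640670762) = -1/640670762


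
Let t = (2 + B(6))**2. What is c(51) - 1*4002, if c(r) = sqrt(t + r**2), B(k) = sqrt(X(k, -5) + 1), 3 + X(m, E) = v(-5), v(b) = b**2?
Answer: -4002 + 2*sqrt(657 + sqrt(23)) ≈ -3950.6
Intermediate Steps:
X(m, E) = 22 (X(m, E) = -3 + (-5)**2 = -3 + 25 = 22)
B(k) = sqrt(23) (B(k) = sqrt(22 + 1) = sqrt(23))
t = (2 + sqrt(23))**2 ≈ 46.183
c(r) = sqrt(r**2 + (2 + sqrt(23))**2) (c(r) = sqrt((2 + sqrt(23))**2 + r**2) = sqrt(r**2 + (2 + sqrt(23))**2))
c(51) - 1*4002 = sqrt(51**2 + (2 + sqrt(23))**2) - 1*4002 = sqrt(2601 + (2 + sqrt(23))**2) - 4002 = -4002 + sqrt(2601 + (2 + sqrt(23))**2)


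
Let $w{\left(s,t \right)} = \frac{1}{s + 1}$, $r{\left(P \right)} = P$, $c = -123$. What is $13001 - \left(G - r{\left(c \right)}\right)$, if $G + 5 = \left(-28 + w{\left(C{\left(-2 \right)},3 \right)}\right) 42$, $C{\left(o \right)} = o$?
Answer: $14101$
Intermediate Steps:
$w{\left(s,t \right)} = \frac{1}{1 + s}$
$G = -1223$ ($G = -5 + \left(-28 + \frac{1}{1 - 2}\right) 42 = -5 + \left(-28 + \frac{1}{-1}\right) 42 = -5 + \left(-28 - 1\right) 42 = -5 - 1218 = -1223$)
$13001 - \left(G - r{\left(c \right)}\right) = 13001 - \left(-1223 - -123\right) = 13001 - \left(-1223 + 123\right) = 13001 - -1100 = 13001 + 1100 = 14101$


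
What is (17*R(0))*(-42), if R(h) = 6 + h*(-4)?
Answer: -4284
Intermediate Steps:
R(h) = 6 - 4*h
(17*R(0))*(-42) = (17*(6 - 4*0))*(-42) = (17*(6 + 0))*(-42) = (17*6)*(-42) = 102*(-42) = -4284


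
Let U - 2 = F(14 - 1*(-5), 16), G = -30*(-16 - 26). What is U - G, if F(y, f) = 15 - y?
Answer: -1262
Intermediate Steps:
G = 1260 (G = -30*(-42) = 1260)
U = -2 (U = 2 + (15 - (14 - 1*(-5))) = 2 + (15 - (14 + 5)) = 2 + (15 - 1*19) = 2 + (15 - 19) = 2 - 4 = -2)
U - G = -2 - 1*1260 = -2 - 1260 = -1262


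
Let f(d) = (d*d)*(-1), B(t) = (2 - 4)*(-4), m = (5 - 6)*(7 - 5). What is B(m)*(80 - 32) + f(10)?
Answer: 284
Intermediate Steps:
m = -2 (m = -1*2 = -2)
B(t) = 8 (B(t) = -2*(-4) = 8)
f(d) = -d² (f(d) = d²*(-1) = -d²)
B(m)*(80 - 32) + f(10) = 8*(80 - 32) - 1*10² = 8*48 - 1*100 = 384 - 100 = 284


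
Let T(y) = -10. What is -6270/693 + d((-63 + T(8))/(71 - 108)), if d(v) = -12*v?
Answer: -25426/777 ≈ -32.723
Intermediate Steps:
-6270/693 + d((-63 + T(8))/(71 - 108)) = -6270/693 - 12*(-63 - 10)/(71 - 108) = -6270*1/693 - (-876)/(-37) = -190/21 - (-876)*(-1)/37 = -190/21 - 12*73/37 = -190/21 - 876/37 = -25426/777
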